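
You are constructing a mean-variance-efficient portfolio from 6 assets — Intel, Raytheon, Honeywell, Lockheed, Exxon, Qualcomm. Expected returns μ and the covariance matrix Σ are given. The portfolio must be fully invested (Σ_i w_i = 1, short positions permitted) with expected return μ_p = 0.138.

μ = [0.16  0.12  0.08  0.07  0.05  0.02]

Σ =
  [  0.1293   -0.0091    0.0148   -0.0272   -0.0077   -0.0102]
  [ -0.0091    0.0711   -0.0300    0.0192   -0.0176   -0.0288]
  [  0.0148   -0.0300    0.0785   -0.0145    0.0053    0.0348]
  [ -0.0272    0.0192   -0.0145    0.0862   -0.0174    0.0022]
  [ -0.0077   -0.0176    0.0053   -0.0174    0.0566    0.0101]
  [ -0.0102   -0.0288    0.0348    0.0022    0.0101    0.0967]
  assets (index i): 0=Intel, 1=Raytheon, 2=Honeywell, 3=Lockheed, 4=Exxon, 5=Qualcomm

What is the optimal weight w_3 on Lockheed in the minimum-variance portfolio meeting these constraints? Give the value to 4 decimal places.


0.0795

g=Σ⁻¹μ = [1.7064  2.9771  1.7871  1.4329  2.2497  0.3628]
h=Σ⁻¹𝟙 = [14.3783  30.7379  18.3009  18.3945  31.2051  10.7487]
a=μᵀg=0.993290  b=𝟙ᵀg=10.515981  c=𝟙ᵀh=123.765306  D=ac−b²=12.348967
λ₁=(c·0.138−b)/D = (123.765306·0.138−10.515981)/12.348967 = 0.531513
λ₂=(a−b·0.138)/D = (0.993290−10.515981·0.138)/12.348967 = -0.037081
w* = 0.531513·g + -0.037081·h:
  w_0 = 0.531513·1.7064 + -0.037081·14.3783 = 0.3738  (Intel)
  w_1 = 0.531513·2.9771 + -0.037081·30.7379 = 0.4426  (Raytheon)
  w_2 = 0.531513·1.7871 + -0.037081·18.3009 = 0.2712  (Honeywell)
  w_3 = 0.531513·1.4329 + -0.037081·18.3945 = 0.0795  (Lockheed)
  w_4 = 0.531513·2.2497 + -0.037081·31.2051 = 0.0386  (Exxon)
  w_5 = 0.531513·0.3628 + -0.037081·10.7487 = -0.2058  (Qualcomm)
Σw_i=1.0000  μᵀw=0.1380
σ²=wᵀΣw=λ₁·μ_p+λ₂ = 0.531513·0.138 + -0.037081 = 0.036267 ≈ 0.0363


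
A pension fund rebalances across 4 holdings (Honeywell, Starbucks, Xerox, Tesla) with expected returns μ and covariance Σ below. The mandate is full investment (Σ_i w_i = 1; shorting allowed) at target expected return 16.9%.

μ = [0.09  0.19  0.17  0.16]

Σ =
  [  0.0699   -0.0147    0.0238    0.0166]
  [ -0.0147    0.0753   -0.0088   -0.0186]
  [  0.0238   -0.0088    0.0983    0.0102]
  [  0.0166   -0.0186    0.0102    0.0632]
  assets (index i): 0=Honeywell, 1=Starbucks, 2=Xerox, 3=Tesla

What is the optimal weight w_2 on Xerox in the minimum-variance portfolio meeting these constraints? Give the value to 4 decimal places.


g=Σ⁻¹μ = [0.7800  3.6329  1.5392  3.1475]
h=Σ⁻¹𝟙 = [12.0173  20.8314  7.3000  17.6190]
a=μᵀg=1.525708  b=𝟙ᵀg=9.099561  c=𝟙ᵀh=57.767668  D=ac−b²=5.334551
λ₁=(c·0.169−b)/D = (57.767668·0.169−9.099561)/5.334551 = 0.124317
λ₂=(a−b·0.169)/D = (1.525708−9.099561·0.169)/5.334551 = -0.002272
w* = 0.124317·g + -0.002272·h:
  w_0 = 0.124317·0.7800 + -0.002272·12.0173 = 0.0697  (Honeywell)
  w_1 = 0.124317·3.6329 + -0.002272·20.8314 = 0.4043  (Starbucks)
  w_2 = 0.124317·1.5392 + -0.002272·7.3000 = 0.1748  (Xerox)
  w_3 = 0.124317·3.1475 + -0.002272·17.6190 = 0.3513  (Tesla)
Σw_i=1.0000  μᵀw=0.1690
σ²=wᵀΣw=λ₁·μ_p+λ₂ = 0.124317·0.169 + -0.002272 = 0.018738 ≈ 0.0187

0.1748


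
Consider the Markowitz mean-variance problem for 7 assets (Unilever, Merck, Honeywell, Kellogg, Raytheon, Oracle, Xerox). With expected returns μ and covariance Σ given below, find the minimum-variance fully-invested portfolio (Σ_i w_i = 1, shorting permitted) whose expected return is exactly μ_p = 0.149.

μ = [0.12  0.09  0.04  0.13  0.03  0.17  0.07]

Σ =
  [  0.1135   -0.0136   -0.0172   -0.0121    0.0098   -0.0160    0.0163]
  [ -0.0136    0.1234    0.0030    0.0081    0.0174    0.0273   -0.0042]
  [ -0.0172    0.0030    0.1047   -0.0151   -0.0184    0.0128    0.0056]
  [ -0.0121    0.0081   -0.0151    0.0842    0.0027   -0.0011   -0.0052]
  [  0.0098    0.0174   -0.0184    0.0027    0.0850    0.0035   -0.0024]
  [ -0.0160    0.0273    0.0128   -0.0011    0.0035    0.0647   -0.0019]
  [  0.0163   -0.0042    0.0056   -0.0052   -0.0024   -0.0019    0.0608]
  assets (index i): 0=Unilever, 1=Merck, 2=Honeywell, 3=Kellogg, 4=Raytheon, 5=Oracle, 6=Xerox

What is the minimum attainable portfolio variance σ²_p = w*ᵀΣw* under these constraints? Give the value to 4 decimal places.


0.0225

x=Σ⁻¹μ = [1.6330  0.1399  0.5379  1.9545  0.0965  2.9214  0.9359]
y=Σ⁻¹𝟙 = [11.9061  3.6919  13.3078  16.3275  11.8226  14.2763  14.5940]
a=μᵀx=1.049197  b=𝟙ᵀx=8.219135  c=𝟙ᵀy=85.926303  D=ac−b²=22.599415
λ₁=(c·0.149−b)/D = (85.926303·0.149−8.219135)/22.599415 = 0.202832
λ₂=(a−b·0.149)/D = (1.049197−8.219135·0.149)/22.599415 = -0.007764
w* = 0.202832·x + -0.007764·y:
  w_0 = 0.202832·1.6330 + -0.007764·11.9061 = 0.2388  (Unilever)
  w_1 = 0.202832·0.1399 + -0.007764·3.6919 = -0.0003  (Merck)
  w_2 = 0.202832·0.5379 + -0.007764·13.3078 = 0.0058  (Honeywell)
  w_3 = 0.202832·1.9545 + -0.007764·16.3275 = 0.2697  (Kellogg)
  w_4 = 0.202832·0.0965 + -0.007764·11.8226 = -0.0722  (Raytheon)
  w_5 = 0.202832·2.9214 + -0.007764·14.2763 = 0.4817  (Oracle)
  w_6 = 0.202832·0.9359 + -0.007764·14.5940 = 0.0765  (Xerox)
Σw_i=1.0000  μᵀw=0.1490
σ²=wᵀΣw=λ₁·μ_p+λ₂ = 0.202832·0.149 + -0.007764 = 0.022458 ≈ 0.0225


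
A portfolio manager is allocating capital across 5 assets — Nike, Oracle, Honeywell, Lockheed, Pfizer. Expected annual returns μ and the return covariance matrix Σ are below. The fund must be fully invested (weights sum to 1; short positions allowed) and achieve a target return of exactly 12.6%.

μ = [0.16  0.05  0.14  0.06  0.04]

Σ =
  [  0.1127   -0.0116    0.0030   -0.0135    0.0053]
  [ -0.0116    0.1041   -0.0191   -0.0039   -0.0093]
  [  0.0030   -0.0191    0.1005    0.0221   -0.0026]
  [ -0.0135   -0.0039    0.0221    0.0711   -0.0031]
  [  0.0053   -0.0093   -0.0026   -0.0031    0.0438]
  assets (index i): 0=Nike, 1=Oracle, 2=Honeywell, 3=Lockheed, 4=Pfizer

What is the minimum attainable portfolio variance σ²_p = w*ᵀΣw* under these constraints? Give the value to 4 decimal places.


0.0308

x=Σ⁻¹μ = [1.5345  1.0345  1.3948  0.8058  1.0870]
y=Σ⁻¹𝟙 = [10.7630  15.5637  9.9696  15.0180  26.4880]
a=μᵀx=0.584337  b=𝟙ᵀx=5.856611  c=𝟙ᵀy=77.802344  D=ac−b²=11.162890
λ₁=(c·0.126−b)/D = (77.802344·0.126−5.856611)/11.162890 = 0.353536
λ₂=(a−b·0.126)/D = (0.584337−5.856611·0.126)/11.162890 = -0.013760
w* = 0.353536·x + -0.013760·y:
  w_0 = 0.353536·1.5345 + -0.013760·10.7630 = 0.3944  (Nike)
  w_1 = 0.353536·1.0345 + -0.013760·15.5637 = 0.1516  (Oracle)
  w_2 = 0.353536·1.3948 + -0.013760·9.9696 = 0.3559  (Honeywell)
  w_3 = 0.353536·0.8058 + -0.013760·15.0180 = 0.0783  (Lockheed)
  w_4 = 0.353536·1.0870 + -0.013760·26.4880 = 0.0198  (Pfizer)
Σw_i=1.0000  μᵀw=0.1260
σ²=wᵀΣw=λ₁·μ_p+λ₂ = 0.353536·0.126 + -0.013760 = 0.030786 ≈ 0.0308


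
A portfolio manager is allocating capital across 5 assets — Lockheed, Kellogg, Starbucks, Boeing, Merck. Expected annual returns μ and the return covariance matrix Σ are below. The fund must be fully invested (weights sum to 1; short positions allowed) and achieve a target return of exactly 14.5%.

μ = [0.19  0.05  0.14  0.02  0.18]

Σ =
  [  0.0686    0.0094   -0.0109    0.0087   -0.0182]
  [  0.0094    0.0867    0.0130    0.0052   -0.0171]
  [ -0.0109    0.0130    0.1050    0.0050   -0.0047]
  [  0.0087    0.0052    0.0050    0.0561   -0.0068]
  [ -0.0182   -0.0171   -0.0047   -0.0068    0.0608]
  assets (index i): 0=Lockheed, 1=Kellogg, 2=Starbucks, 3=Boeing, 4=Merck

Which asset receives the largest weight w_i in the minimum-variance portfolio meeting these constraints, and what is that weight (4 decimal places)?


Merck (0.3555)

g=Σ⁻¹μ = [4.1747  0.7416  1.8781  0.0265  4.5669]
h=Σ⁻¹𝟙 = [20.0974  12.4405  10.5835  16.0762  28.5784]
a=μᵀg=1.915786  b=𝟙ᵀg=11.387871  c=𝟙ᵀh=87.776135  D=ac−b²=38.476653
λ₁=(c·0.145−b)/D = (87.776135·0.145−11.387871)/38.476653 = 0.034818
λ₂=(a−b·0.145)/D = (1.915786−11.387871·0.145)/38.476653 = 0.006875
w* = 0.034818·g + 0.006875·h:
  w_0 = 0.034818·4.1747 + 0.006875·20.0974 = 0.2835  (Lockheed)
  w_1 = 0.034818·0.7416 + 0.006875·12.4405 = 0.1114  (Kellogg)
  w_2 = 0.034818·1.8781 + 0.006875·10.5835 = 0.1382  (Starbucks)
  w_3 = 0.034818·0.0265 + 0.006875·16.0762 = 0.1115  (Boeing)
  w_4 = 0.034818·4.5669 + 0.006875·28.5784 = 0.3555  (Merck)
Σw_i=1.0000  μᵀw=0.1450
σ²=wᵀΣw=λ₁·μ_p+λ₂ = 0.034818·0.145 + 0.006875 = 0.011924 ≈ 0.0119


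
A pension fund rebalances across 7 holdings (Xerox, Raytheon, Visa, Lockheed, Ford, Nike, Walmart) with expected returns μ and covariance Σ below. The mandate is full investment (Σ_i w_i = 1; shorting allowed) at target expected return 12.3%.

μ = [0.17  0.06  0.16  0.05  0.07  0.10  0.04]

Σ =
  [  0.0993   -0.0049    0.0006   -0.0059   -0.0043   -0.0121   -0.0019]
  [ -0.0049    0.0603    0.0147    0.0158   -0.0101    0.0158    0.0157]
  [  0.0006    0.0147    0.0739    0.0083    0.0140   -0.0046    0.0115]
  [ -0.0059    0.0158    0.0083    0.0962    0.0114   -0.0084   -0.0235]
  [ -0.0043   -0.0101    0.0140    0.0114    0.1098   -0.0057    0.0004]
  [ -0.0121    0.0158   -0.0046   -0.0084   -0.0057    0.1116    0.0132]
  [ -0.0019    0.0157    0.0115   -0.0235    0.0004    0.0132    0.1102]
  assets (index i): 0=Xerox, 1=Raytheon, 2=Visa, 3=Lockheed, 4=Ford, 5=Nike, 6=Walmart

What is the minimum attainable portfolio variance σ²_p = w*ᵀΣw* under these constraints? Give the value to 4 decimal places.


0.0181

g=Σ⁻¹μ = [1.9118  0.2740  2.0043  0.4914  0.4928  1.1966  0.1074]
h=Σ⁻¹𝟙 = [12.8463  9.7324  7.9387  10.6859  8.8523  9.5918  8.1786]
a=μᵀg=0.845153  b=𝟙ᵀg=6.478286  c=𝟙ᵀh=67.825956  D=ac−b²=15.355102
λ₁=(c·0.123−b)/D = (67.825956·0.123−6.478286)/15.355102 = 0.121413
λ₂=(a−b·0.123)/D = (0.845153−6.478286·0.123)/15.355102 = 0.003147
w* = 0.121413·g + 0.003147·h:
  w_0 = 0.121413·1.9118 + 0.003147·12.8463 = 0.2725  (Xerox)
  w_1 = 0.121413·0.2740 + 0.003147·9.7324 = 0.0639  (Raytheon)
  w_2 = 0.121413·2.0043 + 0.003147·7.9387 = 0.2683  (Visa)
  w_3 = 0.121413·0.4914 + 0.003147·10.6859 = 0.0933  (Lockheed)
  w_4 = 0.121413·0.4928 + 0.003147·8.8523 = 0.0877  (Ford)
  w_5 = 0.121413·1.1966 + 0.003147·9.5918 = 0.1755  (Nike)
  w_6 = 0.121413·0.1074 + 0.003147·8.1786 = 0.0388  (Walmart)
Σw_i=1.0000  μᵀw=0.1230
σ²=wᵀΣw=λ₁·μ_p+λ₂ = 0.121413·0.123 + 0.003147 = 0.018081 ≈ 0.0181


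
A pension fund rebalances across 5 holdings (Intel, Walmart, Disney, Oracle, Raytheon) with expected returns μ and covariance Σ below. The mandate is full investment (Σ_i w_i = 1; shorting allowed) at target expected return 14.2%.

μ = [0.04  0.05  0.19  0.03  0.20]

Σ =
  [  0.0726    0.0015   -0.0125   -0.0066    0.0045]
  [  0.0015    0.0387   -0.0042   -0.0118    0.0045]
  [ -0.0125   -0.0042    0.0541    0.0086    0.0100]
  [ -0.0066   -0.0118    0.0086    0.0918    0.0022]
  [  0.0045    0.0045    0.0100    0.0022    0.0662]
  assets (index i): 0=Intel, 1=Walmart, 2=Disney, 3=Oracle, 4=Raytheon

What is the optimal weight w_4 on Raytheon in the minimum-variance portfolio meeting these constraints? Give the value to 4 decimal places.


0.2629

g=Σ⁻¹μ = [0.9777  1.4116  3.3821  0.2056  2.3410]
h=Σ⁻¹𝟙 = [17.5503  30.7590  21.2059  13.9267  8.1557]
a=μᵀg=1.226659  b=𝟙ᵀg=8.318034  c=𝟙ᵀh=91.597691  D=ac−b²=43.169404
λ₁=(c·0.142−b)/D = (91.597691·0.142−8.318034)/43.169404 = 0.108615
λ₂=(a−b·0.142)/D = (1.226659−8.318034·0.142)/43.169404 = 0.001054
w* = 0.108615·g + 0.001054·h:
  w_0 = 0.108615·0.9777 + 0.001054·17.5503 = 0.1247  (Intel)
  w_1 = 0.108615·1.4116 + 0.001054·30.7590 = 0.1857  (Walmart)
  w_2 = 0.108615·3.3821 + 0.001054·21.2059 = 0.3897  (Disney)
  w_3 = 0.108615·0.2056 + 0.001054·13.9267 = 0.0370  (Oracle)
  w_4 = 0.108615·2.3410 + 0.001054·8.1557 = 0.2629  (Raytheon)
Σw_i=1.0000  μᵀw=0.1420
σ²=wᵀΣw=λ₁·μ_p+λ₂ = 0.108615·0.142 + 0.001054 = 0.016477 ≈ 0.0165


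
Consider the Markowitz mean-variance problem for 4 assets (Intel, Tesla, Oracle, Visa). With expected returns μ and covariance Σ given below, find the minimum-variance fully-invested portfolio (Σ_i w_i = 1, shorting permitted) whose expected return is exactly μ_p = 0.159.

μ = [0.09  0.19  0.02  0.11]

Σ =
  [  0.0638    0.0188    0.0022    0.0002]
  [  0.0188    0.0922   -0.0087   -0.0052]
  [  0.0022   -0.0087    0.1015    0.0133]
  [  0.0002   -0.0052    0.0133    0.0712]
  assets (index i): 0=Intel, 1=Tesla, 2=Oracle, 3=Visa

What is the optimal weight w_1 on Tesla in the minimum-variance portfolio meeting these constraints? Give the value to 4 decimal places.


p=Σ⁻¹μ = [0.8110  2.0018  0.1330  1.6640]
q=Σ⁻¹𝟙 = [12.4229  9.8740  8.7123  13.1038]
a=μᵀp=0.639028  b=𝟙ᵀp=4.609785  c=𝟙ᵀq=44.112934  D=ac−b²=6.939284
λ₁=(c·0.159−b)/D = (44.112934·0.159−4.609785)/6.939284 = 0.346458
λ₂=(a−b·0.159)/D = (0.639028−4.609785·0.159)/6.939284 = -0.013536
w* = 0.346458·p + -0.013536·q:
  w_0 = 0.346458·0.8110 + -0.013536·12.4229 = 0.1128  (Intel)
  w_1 = 0.346458·2.0018 + -0.013536·9.8740 = 0.5599  (Tesla)
  w_2 = 0.346458·0.1330 + -0.013536·8.7123 = -0.0718  (Oracle)
  w_3 = 0.346458·1.6640 + -0.013536·13.1038 = 0.3991  (Visa)
Σw_i=1.0000  μᵀw=0.1590
σ²=wᵀΣw=λ₁·μ_p+λ₂ = 0.346458·0.159 + -0.013536 = 0.041551 ≈ 0.0416

0.5599


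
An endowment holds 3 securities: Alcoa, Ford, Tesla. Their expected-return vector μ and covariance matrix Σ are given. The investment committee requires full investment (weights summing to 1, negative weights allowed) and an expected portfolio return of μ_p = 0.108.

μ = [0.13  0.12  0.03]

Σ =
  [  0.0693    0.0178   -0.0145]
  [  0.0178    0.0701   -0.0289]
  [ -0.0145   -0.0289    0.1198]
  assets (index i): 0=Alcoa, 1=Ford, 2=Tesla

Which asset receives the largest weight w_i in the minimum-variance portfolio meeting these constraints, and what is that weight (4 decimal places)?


u=Σ⁻¹μ = [1.6298  1.6463  0.8448]
v=Σ⁻¹𝟙 = [13.0601  16.7033  13.9574]
a=μᵀu=0.434775  b=𝟙ᵀu=4.120925  c=𝟙ᵀv=43.720749  D=ac−b²=2.026661
λ₁=(c·0.108−b)/D = (43.720749·0.108−4.120925)/2.026661 = 0.296505
λ₂=(a−b·0.108)/D = (0.434775−4.120925·0.108)/2.026661 = -0.005075
w* = 0.296505·u + -0.005075·v:
  w_0 = 0.296505·1.6298 + -0.005075·13.0601 = 0.4170  (Alcoa)
  w_1 = 0.296505·1.6463 + -0.005075·16.7033 = 0.4034  (Ford)
  w_2 = 0.296505·0.8448 + -0.005075·13.9574 = 0.1797  (Tesla)
Σw_i=1.0000  μᵀw=0.1080
σ²=wᵀΣw=λ₁·μ_p+λ₂ = 0.296505·0.108 + -0.005075 = 0.026948 ≈ 0.0269

Alcoa (0.4170)


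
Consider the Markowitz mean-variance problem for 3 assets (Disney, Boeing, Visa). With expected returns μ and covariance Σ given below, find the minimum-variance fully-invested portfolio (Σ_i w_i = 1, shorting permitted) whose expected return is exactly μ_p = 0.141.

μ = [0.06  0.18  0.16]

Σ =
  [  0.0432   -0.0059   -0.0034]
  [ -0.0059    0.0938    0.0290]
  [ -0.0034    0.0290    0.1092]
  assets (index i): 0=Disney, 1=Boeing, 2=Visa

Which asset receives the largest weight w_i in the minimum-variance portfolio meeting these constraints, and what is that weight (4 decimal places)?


Boeing (0.4489)

g=Σ⁻¹μ = [1.7046  1.6960  1.0679]
h=Σ⁻¹𝟙 = [25.0855  9.9861  7.2866]
a=μᵀg=0.578420  b=𝟙ᵀg=4.468474  c=𝟙ᵀh=42.358118  D=ac−b²=4.533516
λ₁=(c·0.141−b)/D = (42.358118·0.141−4.468474)/4.533516 = 0.331756
λ₂=(a−b·0.141)/D = (0.578420−4.468474·0.141)/4.533516 = -0.011390
w* = 0.331756·g + -0.011390·h:
  w_0 = 0.331756·1.7046 + -0.011390·25.0855 = 0.2798  (Disney)
  w_1 = 0.331756·1.6960 + -0.011390·9.9861 = 0.4489  (Boeing)
  w_2 = 0.331756·1.0679 + -0.011390·7.2866 = 0.2713  (Visa)
Σw_i=1.0000  μᵀw=0.1410
σ²=wᵀΣw=λ₁·μ_p+λ₂ = 0.331756·0.141 + -0.011390 = 0.035388 ≈ 0.0354


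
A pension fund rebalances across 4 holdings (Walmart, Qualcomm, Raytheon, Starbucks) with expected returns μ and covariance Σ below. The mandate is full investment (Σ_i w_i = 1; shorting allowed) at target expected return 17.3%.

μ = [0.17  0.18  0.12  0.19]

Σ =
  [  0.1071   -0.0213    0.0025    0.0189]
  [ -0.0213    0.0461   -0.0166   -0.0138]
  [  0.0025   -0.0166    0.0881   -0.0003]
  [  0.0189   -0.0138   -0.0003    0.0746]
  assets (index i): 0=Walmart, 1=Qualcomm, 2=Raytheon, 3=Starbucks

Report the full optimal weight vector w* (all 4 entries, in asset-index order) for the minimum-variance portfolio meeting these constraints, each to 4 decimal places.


x=Σ⁻¹μ = [2.3239  6.8870  2.6048  3.2426]
y=Σ⁻¹𝟙 = [13.7807  39.9382  18.5441  17.3761]
a=μᵀx=2.563399  b=𝟙ᵀx=15.058346  c=𝟙ᵀy=89.639102  D=ac−b²=3.026968
λ₁=(c·0.173−b)/D = (89.639102·0.173−15.058346)/3.026968 = 0.148406
λ₂=(a−b·0.173)/D = (2.563399−15.058346·0.173)/3.026968 = -0.013775
w* = 0.148406·x + -0.013775·y:
  w_0 = 0.148406·2.3239 + -0.013775·13.7807 = 0.1551  (Walmart)
  w_1 = 0.148406·6.8870 + -0.013775·39.9382 = 0.4719  (Qualcomm)
  w_2 = 0.148406·2.6048 + -0.013775·18.5441 = 0.1311  (Raytheon)
  w_3 = 0.148406·3.2426 + -0.013775·17.3761 = 0.2419  (Starbucks)
Σw_i=1.0000  μᵀw=0.1730
σ²=wᵀΣw=λ₁·μ_p+λ₂ = 0.148406·0.173 + -0.013775 = 0.011900 ≈ 0.0119

0.1551  0.4719  0.1311  0.2419


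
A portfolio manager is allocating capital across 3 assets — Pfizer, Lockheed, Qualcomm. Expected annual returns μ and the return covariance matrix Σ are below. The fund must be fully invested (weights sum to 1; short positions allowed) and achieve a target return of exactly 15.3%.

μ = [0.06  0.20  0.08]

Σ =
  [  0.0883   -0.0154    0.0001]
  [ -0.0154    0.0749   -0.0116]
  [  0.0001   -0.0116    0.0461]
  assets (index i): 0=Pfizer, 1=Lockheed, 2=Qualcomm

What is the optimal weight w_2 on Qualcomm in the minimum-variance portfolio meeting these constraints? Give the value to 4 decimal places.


0.2743

p=Σ⁻¹μ = [1.2568  3.3266  2.5697]
q=Σ⁻¹𝟙 = [14.8816  20.5669  26.8349]
a=μᵀp=0.946303  b=𝟙ᵀp=7.153070  c=𝟙ᵀq=62.283409  D=ac−b²=7.772559
λ₁=(c·0.153−b)/D = (62.283409·0.153−7.153070)/7.772559 = 0.305728
λ₂=(a−b·0.153)/D = (0.946303−7.153070·0.153)/7.772559 = -0.019056
w* = 0.305728·p + -0.019056·q:
  w_0 = 0.305728·1.2568 + -0.019056·14.8816 = 0.1006  (Pfizer)
  w_1 = 0.305728·3.3266 + -0.019056·20.5669 = 0.6251  (Lockheed)
  w_2 = 0.305728·2.5697 + -0.019056·26.8349 = 0.2743  (Qualcomm)
Σw_i=1.0000  μᵀw=0.1530
σ²=wᵀΣw=λ₁·μ_p+λ₂ = 0.305728·0.153 + -0.019056 = 0.027720 ≈ 0.0277


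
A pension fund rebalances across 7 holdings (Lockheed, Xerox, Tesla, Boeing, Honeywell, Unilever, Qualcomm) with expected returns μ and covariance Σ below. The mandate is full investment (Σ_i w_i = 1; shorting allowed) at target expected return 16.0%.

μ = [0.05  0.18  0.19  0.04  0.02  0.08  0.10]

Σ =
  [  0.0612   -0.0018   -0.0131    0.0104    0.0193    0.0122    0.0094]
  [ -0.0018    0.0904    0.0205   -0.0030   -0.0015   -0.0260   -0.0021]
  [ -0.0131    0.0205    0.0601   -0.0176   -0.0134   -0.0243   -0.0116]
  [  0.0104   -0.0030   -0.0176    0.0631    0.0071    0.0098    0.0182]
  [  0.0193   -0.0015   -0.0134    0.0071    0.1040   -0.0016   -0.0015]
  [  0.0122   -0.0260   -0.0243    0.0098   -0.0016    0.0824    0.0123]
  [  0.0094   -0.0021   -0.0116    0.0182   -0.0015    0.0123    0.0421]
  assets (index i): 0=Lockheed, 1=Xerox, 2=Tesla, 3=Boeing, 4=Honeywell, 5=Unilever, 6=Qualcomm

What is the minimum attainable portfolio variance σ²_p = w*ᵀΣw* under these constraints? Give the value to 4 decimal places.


x=Σ⁻¹μ = [0.6330  1.7392  4.4944  0.6737  0.7061  2.2934  2.6230]
y=Σ⁻¹𝟙 = [10.9093  10.2843  33.8699  13.9165  11.7381  19.3549  19.9098]
a=μᵀx=1.685474  b=𝟙ᵀx=13.162715  c=𝟙ᵀy=119.982780  D=ac−b²=28.970725
λ₁=(c·0.160−b)/D = (119.982780·0.160−13.162715)/28.970725 = 0.208297
λ₂=(a−b·0.160)/D = (1.685474−13.162715·0.160)/28.970725 = -0.014517
w* = 0.208297·x + -0.014517·y:
  w_0 = 0.208297·0.6330 + -0.014517·10.9093 = -0.0265  (Lockheed)
  w_1 = 0.208297·1.7392 + -0.014517·10.2843 = 0.2130  (Xerox)
  w_2 = 0.208297·4.4944 + -0.014517·33.8699 = 0.4445  (Tesla)
  w_3 = 0.208297·0.6737 + -0.014517·13.9165 = -0.0617  (Boeing)
  w_4 = 0.208297·0.7061 + -0.014517·11.7381 = -0.0233  (Honeywell)
  w_5 = 0.208297·2.2934 + -0.014517·19.3549 = 0.1967  (Unilever)
  w_6 = 0.208297·2.6230 + -0.014517·19.9098 = 0.2573  (Qualcomm)
Σw_i=1.0000  μᵀw=0.1600
σ²=wᵀΣw=λ₁·μ_p+λ₂ = 0.208297·0.160 + -0.014517 = 0.018811 ≈ 0.0188

0.0188


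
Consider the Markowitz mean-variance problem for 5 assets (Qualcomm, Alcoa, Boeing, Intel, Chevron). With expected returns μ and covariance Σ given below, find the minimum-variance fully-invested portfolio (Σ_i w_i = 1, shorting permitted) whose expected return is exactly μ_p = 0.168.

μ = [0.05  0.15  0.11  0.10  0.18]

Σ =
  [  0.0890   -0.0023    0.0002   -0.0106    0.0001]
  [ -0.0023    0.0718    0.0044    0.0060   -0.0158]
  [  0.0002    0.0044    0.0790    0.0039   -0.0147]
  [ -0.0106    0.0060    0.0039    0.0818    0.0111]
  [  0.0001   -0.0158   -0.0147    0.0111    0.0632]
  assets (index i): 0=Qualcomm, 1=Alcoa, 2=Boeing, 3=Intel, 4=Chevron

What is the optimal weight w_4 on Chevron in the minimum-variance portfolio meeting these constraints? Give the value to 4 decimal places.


0.5535

p=Σ⁻¹μ = [0.6830  2.8140  1.9391  0.4806  3.9171]
q=Σ⁻¹𝟙 = [12.6823  17.5414  15.3447  8.8370  22.2051]
a=μᵀp=1.422699  b=𝟙ᵀp=9.833858  c=𝟙ᵀq=76.610497  D=ac−b²=12.288893
λ₁=(c·0.168−b)/D = (76.610497·0.168−9.833858)/12.288893 = 0.247110
λ₂=(a−b·0.168)/D = (1.422699−9.833858·0.168)/12.288893 = -0.018666
w* = 0.247110·p + -0.018666·q:
  w_0 = 0.247110·0.6830 + -0.018666·12.6823 = -0.0680  (Qualcomm)
  w_1 = 0.247110·2.8140 + -0.018666·17.5414 = 0.3679  (Alcoa)
  w_2 = 0.247110·1.9391 + -0.018666·15.3447 = 0.1927  (Boeing)
  w_3 = 0.247110·0.4806 + -0.018666·8.8370 = -0.0462  (Intel)
  w_4 = 0.247110·3.9171 + -0.018666·22.2051 = 0.5535  (Chevron)
Σw_i=1.0000  μᵀw=0.1680
σ²=wᵀΣw=λ₁·μ_p+λ₂ = 0.247110·0.168 + -0.018666 = 0.022848 ≈ 0.0228


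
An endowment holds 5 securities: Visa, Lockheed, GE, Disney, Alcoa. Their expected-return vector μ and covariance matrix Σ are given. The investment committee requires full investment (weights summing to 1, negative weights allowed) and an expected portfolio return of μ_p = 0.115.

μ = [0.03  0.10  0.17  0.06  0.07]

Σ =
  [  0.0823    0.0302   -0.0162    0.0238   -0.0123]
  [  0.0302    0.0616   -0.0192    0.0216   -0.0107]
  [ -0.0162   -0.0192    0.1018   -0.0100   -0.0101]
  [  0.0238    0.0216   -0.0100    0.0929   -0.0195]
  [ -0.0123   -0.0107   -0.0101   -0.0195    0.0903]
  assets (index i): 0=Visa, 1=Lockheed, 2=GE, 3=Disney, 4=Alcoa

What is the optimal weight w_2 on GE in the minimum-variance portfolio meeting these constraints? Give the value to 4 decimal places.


0.3478

x=Σ⁻¹μ = [-0.0240  2.3832  2.3242  0.6536  1.4554]
y=Σ⁻¹𝟙 = [9.2123  16.7142  17.2798  10.2520  18.4562]
a=μᵀx=0.773809  b=𝟙ᵀx=6.792409  c=𝟙ᵀy=71.914553  D=ac−b²=9.511295
λ₁=(c·0.115−b)/D = (71.914553·0.115−6.792409)/9.511295 = 0.155369
λ₂=(a−b·0.115)/D = (0.773809−6.792409·0.115)/9.511295 = -0.000769
w* = 0.155369·x + -0.000769·y:
  w_0 = 0.155369·-0.0240 + -0.000769·9.2123 = -0.0108  (Visa)
  w_1 = 0.155369·2.3832 + -0.000769·16.7142 = 0.3574  (Lockheed)
  w_2 = 0.155369·2.3242 + -0.000769·17.2798 = 0.3478  (GE)
  w_3 = 0.155369·0.6536 + -0.000769·10.2520 = 0.0937  (Disney)
  w_4 = 0.155369·1.4554 + -0.000769·18.4562 = 0.2119  (Alcoa)
Σw_i=1.0000  μᵀw=0.1150
σ²=wᵀΣw=λ₁·μ_p+λ₂ = 0.155369·0.115 + -0.000769 = 0.017098 ≈ 0.0171


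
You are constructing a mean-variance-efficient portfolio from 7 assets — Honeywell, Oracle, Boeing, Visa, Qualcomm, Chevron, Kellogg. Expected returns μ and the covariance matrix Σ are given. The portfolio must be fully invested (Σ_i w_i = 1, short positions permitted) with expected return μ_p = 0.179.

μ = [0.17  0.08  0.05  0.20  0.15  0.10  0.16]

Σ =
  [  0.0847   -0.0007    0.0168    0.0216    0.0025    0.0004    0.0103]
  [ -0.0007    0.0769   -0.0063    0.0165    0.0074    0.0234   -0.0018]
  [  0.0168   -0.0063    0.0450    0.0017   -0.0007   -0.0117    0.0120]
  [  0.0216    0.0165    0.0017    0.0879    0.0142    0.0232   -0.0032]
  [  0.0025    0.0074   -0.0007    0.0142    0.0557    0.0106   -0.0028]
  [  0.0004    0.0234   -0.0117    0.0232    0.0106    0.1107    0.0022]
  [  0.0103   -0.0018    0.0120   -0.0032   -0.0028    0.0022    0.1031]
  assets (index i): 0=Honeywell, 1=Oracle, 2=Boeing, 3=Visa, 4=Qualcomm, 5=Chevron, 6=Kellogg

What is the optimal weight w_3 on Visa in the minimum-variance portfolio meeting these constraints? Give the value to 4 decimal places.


p=Σ⁻¹μ = [1.3198  0.5012  0.3427  1.4727  2.2179  0.2782  1.4889]
q=Σ⁻¹𝟙 = [5.2991  10.7366  21.6513  3.7626  14.6904  6.6946  7.2102]
a=μᵀp=1.174887  b=𝟙ᵀp=7.621513  c=𝟙ᵀq=70.044771  D=ac−b²=24.207249
λ₁=(c·0.179−b)/D = (70.044771·0.179−7.621513)/24.207249 = 0.203100
λ₂=(a−b·0.179)/D = (1.174887−7.621513·0.179)/24.207249 = -0.007823
w* = 0.203100·p + -0.007823·q:
  w_0 = 0.203100·1.3198 + -0.007823·5.2991 = 0.2266  (Honeywell)
  w_1 = 0.203100·0.5012 + -0.007823·10.7366 = 0.0178  (Oracle)
  w_2 = 0.203100·0.3427 + -0.007823·21.6513 = -0.0998  (Boeing)
  w_3 = 0.203100·1.4727 + -0.007823·3.7626 = 0.2697  (Visa)
  w_4 = 0.203100·2.2179 + -0.007823·14.6904 = 0.3355  (Qualcomm)
  w_5 = 0.203100·0.2782 + -0.007823·6.6946 = 0.0041  (Chevron)
  w_6 = 0.203100·1.4889 + -0.007823·7.2102 = 0.2460  (Kellogg)
Σw_i=1.0000  μᵀw=0.1790
σ²=wᵀΣw=λ₁·μ_p+λ₂ = 0.203100·0.179 + -0.007823 = 0.028532 ≈ 0.0285

0.2697


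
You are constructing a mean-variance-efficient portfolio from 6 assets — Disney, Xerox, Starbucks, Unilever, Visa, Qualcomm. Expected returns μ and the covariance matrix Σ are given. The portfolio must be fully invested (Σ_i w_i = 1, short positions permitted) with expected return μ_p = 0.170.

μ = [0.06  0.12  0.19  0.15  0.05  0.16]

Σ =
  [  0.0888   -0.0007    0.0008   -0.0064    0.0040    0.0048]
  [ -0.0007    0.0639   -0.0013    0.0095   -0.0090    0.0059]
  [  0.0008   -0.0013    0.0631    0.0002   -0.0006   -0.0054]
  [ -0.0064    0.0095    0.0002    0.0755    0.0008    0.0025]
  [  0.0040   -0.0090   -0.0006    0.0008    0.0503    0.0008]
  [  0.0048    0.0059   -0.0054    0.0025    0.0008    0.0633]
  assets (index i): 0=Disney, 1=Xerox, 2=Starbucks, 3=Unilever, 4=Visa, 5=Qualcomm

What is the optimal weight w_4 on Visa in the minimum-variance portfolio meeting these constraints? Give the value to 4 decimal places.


-0.0293

p=Σ⁻¹μ = [0.5926  1.6313  3.2593  1.7267  1.2100  2.5252]
q=Σ⁻¹𝟙 = [10.2968  16.1787  17.4432  11.3327  21.7575  14.2745]
a=μᵀp=1.574121  b=𝟙ᵀp=10.945163  c=𝟙ᵀq=91.283399  D=ac−b²=23.894509
λ₁=(c·0.170−b)/D = (91.283399·0.170−10.945163)/23.894509 = 0.191383
λ₂=(a−b·0.170)/D = (1.574121−10.945163·0.170)/23.894509 = -0.011993
w* = 0.191383·p + -0.011993·q:
  w_0 = 0.191383·0.5926 + -0.011993·10.2968 = -0.0101  (Disney)
  w_1 = 0.191383·1.6313 + -0.011993·16.1787 = 0.1182  (Xerox)
  w_2 = 0.191383·3.2593 + -0.011993·17.4432 = 0.4146  (Starbucks)
  w_3 = 0.191383·1.7267 + -0.011993·11.3327 = 0.1945  (Unilever)
  w_4 = 0.191383·1.2100 + -0.011993·21.7575 = -0.0293  (Visa)
  w_5 = 0.191383·2.5252 + -0.011993·14.2745 = 0.3121  (Qualcomm)
Σw_i=1.0000  μᵀw=0.1700
σ²=wᵀΣw=λ₁·μ_p+λ₂ = 0.191383·0.170 + -0.011993 = 0.020543 ≈ 0.0205


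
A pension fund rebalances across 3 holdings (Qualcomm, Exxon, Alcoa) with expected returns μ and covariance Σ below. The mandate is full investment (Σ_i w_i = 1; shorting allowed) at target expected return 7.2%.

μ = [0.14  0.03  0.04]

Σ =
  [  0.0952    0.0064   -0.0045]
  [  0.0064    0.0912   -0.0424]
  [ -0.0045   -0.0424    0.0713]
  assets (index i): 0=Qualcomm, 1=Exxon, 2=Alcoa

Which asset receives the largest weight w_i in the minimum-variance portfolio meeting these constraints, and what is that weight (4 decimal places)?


g=Σ⁻¹μ = [1.4729  0.7320  1.0893]
h=Σ⁻¹𝟙 = [10.2752  23.5869  28.7002]
a=μᵀg=0.271732  b=𝟙ᵀg=3.294137  c=𝟙ᵀh=62.562264  D=ac−b²=6.148839
λ₁=(c·0.072−b)/D = (62.562264·0.072−3.294137)/6.148839 = 0.196841
λ₂=(a−b·0.072)/D = (0.271732−3.294137·0.072)/6.148839 = 0.005620
w* = 0.196841·g + 0.005620·h:
  w_0 = 0.196841·1.4729 + 0.005620·10.2752 = 0.3477  (Qualcomm)
  w_1 = 0.196841·0.7320 + 0.005620·23.5869 = 0.2766  (Exxon)
  w_2 = 0.196841·1.0893 + 0.005620·28.7002 = 0.3757  (Alcoa)
Σw_i=1.0000  μᵀw=0.0720
σ²=wᵀΣw=λ₁·μ_p+λ₂ = 0.196841·0.072 + 0.005620 = 0.019792 ≈ 0.0198

Alcoa (0.3757)


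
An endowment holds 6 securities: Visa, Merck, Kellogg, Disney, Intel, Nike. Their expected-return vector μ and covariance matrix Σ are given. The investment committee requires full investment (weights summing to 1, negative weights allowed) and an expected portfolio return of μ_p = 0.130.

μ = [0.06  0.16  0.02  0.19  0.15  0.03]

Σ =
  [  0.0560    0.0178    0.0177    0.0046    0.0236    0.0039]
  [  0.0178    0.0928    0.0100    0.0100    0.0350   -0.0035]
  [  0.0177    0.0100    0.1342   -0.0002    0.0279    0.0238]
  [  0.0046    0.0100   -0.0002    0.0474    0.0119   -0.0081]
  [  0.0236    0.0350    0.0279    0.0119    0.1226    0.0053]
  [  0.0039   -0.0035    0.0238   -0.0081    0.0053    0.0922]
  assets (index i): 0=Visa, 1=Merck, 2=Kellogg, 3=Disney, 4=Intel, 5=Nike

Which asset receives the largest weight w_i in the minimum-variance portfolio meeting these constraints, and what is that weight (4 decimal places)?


u=Σ⁻¹μ = [0.1977  1.1378  -0.1878  3.7415  0.5096  0.7081]
v=Σ⁻¹𝟙 = [12.0730  6.0042  3.2185  20.4044  0.9096  11.4727]
a=μᵀu=0.998715  b=𝟙ᵀu=6.106888  c=𝟙ᵀv=54.082439  D=ac−b²=16.718876
λ₁=(c·0.130−b)/D = (54.082439·0.130−6.106888)/16.718876 = 0.055257
λ₂=(a−b·0.130)/D = (0.998715−6.106888·0.130)/16.718876 = 0.012251
w* = 0.055257·u + 0.012251·v:
  w_0 = 0.055257·0.1977 + 0.012251·12.0730 = 0.1588  (Visa)
  w_1 = 0.055257·1.1378 + 0.012251·6.0042 = 0.1364  (Merck)
  w_2 = 0.055257·-0.1878 + 0.012251·3.2185 = 0.0291  (Kellogg)
  w_3 = 0.055257·3.7415 + 0.012251·20.4044 = 0.4567  (Disney)
  w_4 = 0.055257·0.5096 + 0.012251·0.9096 = 0.0393  (Intel)
  w_5 = 0.055257·0.7081 + 0.012251·11.4727 = 0.1797  (Nike)
Σw_i=1.0000  μᵀw=0.1300
σ²=wᵀΣw=λ₁·μ_p+λ₂ = 0.055257·0.130 + 0.012251 = 0.019434 ≈ 0.0194

Disney (0.4567)


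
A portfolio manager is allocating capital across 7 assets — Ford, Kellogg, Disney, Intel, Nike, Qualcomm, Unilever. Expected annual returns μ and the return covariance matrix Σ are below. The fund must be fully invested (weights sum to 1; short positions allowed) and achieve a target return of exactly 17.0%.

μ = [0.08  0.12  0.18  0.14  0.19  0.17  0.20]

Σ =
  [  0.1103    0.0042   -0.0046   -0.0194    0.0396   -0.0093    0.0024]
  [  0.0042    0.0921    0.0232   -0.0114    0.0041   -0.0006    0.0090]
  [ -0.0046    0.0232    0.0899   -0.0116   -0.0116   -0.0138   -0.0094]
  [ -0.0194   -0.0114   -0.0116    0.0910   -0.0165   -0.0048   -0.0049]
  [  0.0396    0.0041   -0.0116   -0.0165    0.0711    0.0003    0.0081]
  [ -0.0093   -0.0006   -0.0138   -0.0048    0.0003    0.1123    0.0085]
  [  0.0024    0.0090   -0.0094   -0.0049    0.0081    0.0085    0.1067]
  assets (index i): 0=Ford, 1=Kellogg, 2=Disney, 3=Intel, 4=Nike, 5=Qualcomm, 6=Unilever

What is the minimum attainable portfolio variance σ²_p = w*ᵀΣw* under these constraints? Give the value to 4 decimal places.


u=Σ⁻¹μ = [0.2105  0.5276  3.1832  2.8879  3.4987  1.9015  1.8212]
v=Σ⁻¹𝟙 = [8.2683  7.1744  16.9585  19.6927  15.3219  11.8409  8.8729]
a=μᵀu=2.409675  b=𝟙ᵀu=14.030585  c=𝟙ᵀv=88.129562  D=ac−b²=15.506319
λ₁=(c·0.170−b)/D = (88.129562·0.170−14.030585)/15.506319 = 0.061358
λ₂=(a−b·0.170)/D = (2.409675−14.030585·0.170)/15.506319 = 0.001578
w* = 0.061358·u + 0.001578·v:
  w_0 = 0.061358·0.2105 + 0.001578·8.2683 = 0.0260  (Ford)
  w_1 = 0.061358·0.5276 + 0.001578·7.1744 = 0.0437  (Kellogg)
  w_2 = 0.061358·3.1832 + 0.001578·16.9585 = 0.2221  (Disney)
  w_3 = 0.061358·2.8879 + 0.001578·19.6927 = 0.2083  (Intel)
  w_4 = 0.061358·3.4987 + 0.001578·15.3219 = 0.2389  (Nike)
  w_5 = 0.061358·1.9015 + 0.001578·11.8409 = 0.1354  (Qualcomm)
  w_6 = 0.061358·1.8212 + 0.001578·8.8729 = 0.1257  (Unilever)
Σw_i=1.0000  μᵀw=0.1700
σ²=wᵀΣw=λ₁·μ_p+λ₂ = 0.061358·0.170 + 0.001578 = 0.012009 ≈ 0.0120

0.0120


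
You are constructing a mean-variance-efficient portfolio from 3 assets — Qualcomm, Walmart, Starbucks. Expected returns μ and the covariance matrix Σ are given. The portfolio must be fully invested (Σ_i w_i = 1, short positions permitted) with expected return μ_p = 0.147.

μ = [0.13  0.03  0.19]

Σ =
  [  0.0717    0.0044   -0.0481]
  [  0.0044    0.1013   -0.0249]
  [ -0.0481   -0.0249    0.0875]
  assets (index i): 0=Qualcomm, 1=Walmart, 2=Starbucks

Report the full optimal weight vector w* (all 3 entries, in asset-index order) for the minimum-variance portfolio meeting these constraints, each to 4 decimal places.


u=Σ⁻¹μ = [5.4740  1.4320  5.5880]
v=Σ⁻¹𝟙 = [37.8041  17.3614  37.1506]
a=μᵀu=1.816305  b=𝟙ᵀu=12.493983  c=𝟙ᵀv=92.316073  D=ac−b²=11.574569
λ₁=(c·0.147−b)/D = (92.316073·0.147−12.493983)/11.574569 = 0.093004
λ₂=(a−b·0.147)/D = (1.816305−12.493983·0.147)/11.574569 = -0.001755
w* = 0.093004·u + -0.001755·v:
  w_0 = 0.093004·5.4740 + -0.001755·37.8041 = 0.4428  (Qualcomm)
  w_1 = 0.093004·1.4320 + -0.001755·17.3614 = 0.1027  (Walmart)
  w_2 = 0.093004·5.5880 + -0.001755·37.1506 = 0.4545  (Starbucks)
Σw_i=1.0000  μᵀw=0.1470
σ²=wᵀΣw=λ₁·μ_p+λ₂ = 0.093004·0.147 + -0.001755 = 0.011917 ≈ 0.0119

0.4428  0.1027  0.4545


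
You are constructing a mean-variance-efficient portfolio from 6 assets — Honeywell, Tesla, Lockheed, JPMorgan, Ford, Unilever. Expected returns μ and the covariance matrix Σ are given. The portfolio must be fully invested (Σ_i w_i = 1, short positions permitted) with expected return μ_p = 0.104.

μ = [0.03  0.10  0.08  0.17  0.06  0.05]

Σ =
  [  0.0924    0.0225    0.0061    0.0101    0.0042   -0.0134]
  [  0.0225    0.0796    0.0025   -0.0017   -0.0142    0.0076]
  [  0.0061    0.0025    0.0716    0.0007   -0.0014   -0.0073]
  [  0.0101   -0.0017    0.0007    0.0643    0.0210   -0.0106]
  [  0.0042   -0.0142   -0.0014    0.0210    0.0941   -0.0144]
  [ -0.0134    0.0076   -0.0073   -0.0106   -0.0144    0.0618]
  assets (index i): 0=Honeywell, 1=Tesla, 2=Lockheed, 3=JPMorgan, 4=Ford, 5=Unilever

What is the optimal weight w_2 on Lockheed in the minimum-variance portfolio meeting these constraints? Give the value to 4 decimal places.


u=Σ⁻¹μ = [-0.1983  1.2859  1.2064  2.7701  0.4436  1.3289]
v=Σ⁻¹𝟙 = [8.7821  9.8275  15.4307  14.1548  12.4663  24.0322]
a=μᵀu=0.783124  b=𝟙ᵀu=6.836578  c=𝟙ᵀv=84.693651  D=ac−b²=19.586815
λ₁=(c·0.104−b)/D = (84.693651·0.104−6.836578)/19.586815 = 0.100658
λ₂=(a−b·0.104)/D = (0.783124−6.836578·0.104)/19.586815 = 0.003682
w* = 0.100658·u + 0.003682·v:
  w_0 = 0.100658·-0.1983 + 0.003682·8.7821 = 0.0124  (Honeywell)
  w_1 = 0.100658·1.2859 + 0.003682·9.8275 = 0.1656  (Tesla)
  w_2 = 0.100658·1.2064 + 0.003682·15.4307 = 0.1783  (Lockheed)
  w_3 = 0.100658·2.7701 + 0.003682·14.1548 = 0.3309  (JPMorgan)
  w_4 = 0.100658·0.4436 + 0.003682·12.4663 = 0.0906  (Ford)
  w_5 = 0.100658·1.3289 + 0.003682·24.0322 = 0.2223  (Unilever)
Σw_i=1.0000  μᵀw=0.1040
σ²=wᵀΣw=λ₁·μ_p+λ₂ = 0.100658·0.104 + 0.003682 = 0.014150 ≈ 0.0142

0.1783


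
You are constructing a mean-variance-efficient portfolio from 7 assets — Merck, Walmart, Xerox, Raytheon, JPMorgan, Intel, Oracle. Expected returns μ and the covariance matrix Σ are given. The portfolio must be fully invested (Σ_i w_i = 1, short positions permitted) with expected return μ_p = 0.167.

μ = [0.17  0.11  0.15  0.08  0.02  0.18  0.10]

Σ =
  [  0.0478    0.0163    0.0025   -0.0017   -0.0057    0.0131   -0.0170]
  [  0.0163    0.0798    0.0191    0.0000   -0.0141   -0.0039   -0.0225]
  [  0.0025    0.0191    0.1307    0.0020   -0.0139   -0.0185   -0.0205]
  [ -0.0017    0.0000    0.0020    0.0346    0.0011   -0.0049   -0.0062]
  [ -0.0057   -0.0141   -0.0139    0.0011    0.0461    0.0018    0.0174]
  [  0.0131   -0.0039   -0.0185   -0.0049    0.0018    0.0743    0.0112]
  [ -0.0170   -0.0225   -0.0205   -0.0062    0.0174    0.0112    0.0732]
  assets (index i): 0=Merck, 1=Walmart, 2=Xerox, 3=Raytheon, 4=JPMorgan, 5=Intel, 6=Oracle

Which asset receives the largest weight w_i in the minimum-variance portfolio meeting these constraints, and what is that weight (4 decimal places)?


Merck (0.3892)

x=Σ⁻¹μ = [3.7097  1.2366  1.6414  3.1879  0.5134  2.0014  2.9092]
y=Σ⁻¹𝟙 = [24.0010  15.9275  12.0320  34.4010  23.1460  11.2718  23.1877]
a=μᵀx=1.929367  b=𝟙ᵀx=15.199696  c=𝟙ᵀy=143.967060  D=ac−b²=46.734580
λ₁=(c·0.167−b)/D = (143.967060·0.167−15.199696)/46.734580 = 0.189213
λ₂=(a−b·0.167)/D = (1.929367−15.199696·0.167)/46.734580 = -0.013031
w* = 0.189213·x + -0.013031·y:
  w_0 = 0.189213·3.7097 + -0.013031·24.0010 = 0.3892  (Merck)
  w_1 = 0.189213·1.2366 + -0.013031·15.9275 = 0.0264  (Walmart)
  w_2 = 0.189213·1.6414 + -0.013031·12.0320 = 0.1538  (Xerox)
  w_3 = 0.189213·3.1879 + -0.013031·34.4010 = 0.1549  (Raytheon)
  w_4 = 0.189213·0.5134 + -0.013031·23.1460 = -0.2045  (JPMorgan)
  w_5 = 0.189213·2.0014 + -0.013031·11.2718 = 0.2318  (Intel)
  w_6 = 0.189213·2.9092 + -0.013031·23.1877 = 0.2483  (Oracle)
Σw_i=1.0000  μᵀw=0.1670
σ²=wᵀΣw=λ₁·μ_p+λ₂ = 0.189213·0.167 + -0.013031 = 0.018568 ≈ 0.0186


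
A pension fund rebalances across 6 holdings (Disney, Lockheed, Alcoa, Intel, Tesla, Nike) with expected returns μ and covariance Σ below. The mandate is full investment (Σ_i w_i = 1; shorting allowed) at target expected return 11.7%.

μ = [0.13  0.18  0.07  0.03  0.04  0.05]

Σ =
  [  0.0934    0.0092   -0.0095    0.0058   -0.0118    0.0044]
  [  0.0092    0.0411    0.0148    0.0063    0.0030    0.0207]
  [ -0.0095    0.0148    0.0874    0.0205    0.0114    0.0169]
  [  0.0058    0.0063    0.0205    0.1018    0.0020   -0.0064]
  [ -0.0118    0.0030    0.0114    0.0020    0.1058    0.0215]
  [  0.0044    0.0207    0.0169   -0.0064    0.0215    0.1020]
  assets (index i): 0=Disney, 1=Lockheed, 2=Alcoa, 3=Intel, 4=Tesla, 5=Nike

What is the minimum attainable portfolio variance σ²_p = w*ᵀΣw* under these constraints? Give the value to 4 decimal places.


x=Σ⁻¹μ = [1.0893  4.3194  0.2717  -0.1355  0.4694  -0.5859]
y=Σ⁻¹𝟙 = [10.2286  16.2168  6.3350  7.0224  8.5746  3.6552]
a=μᵀx=0.923555  b=𝟙ᵀx=5.428615  c=𝟙ᵀy=52.032745  D=ac−b²=18.585211
λ₁=(c·0.117−b)/D = (52.032745·0.117−5.428615)/18.585211 = 0.035470
λ₂=(a−b·0.117)/D = (0.923555−5.428615·0.117)/18.585211 = 0.015518
w* = 0.035470·x + 0.015518·y:
  w_0 = 0.035470·1.0893 + 0.015518·10.2286 = 0.1974  (Disney)
  w_1 = 0.035470·4.3194 + 0.015518·16.2168 = 0.4049  (Lockheed)
  w_2 = 0.035470·0.2717 + 0.015518·6.3350 = 0.1079  (Alcoa)
  w_3 = 0.035470·-0.1355 + 0.015518·7.0224 = 0.1042  (Intel)
  w_4 = 0.035470·0.4694 + 0.015518·8.5746 = 0.1497  (Tesla)
  w_5 = 0.035470·-0.5859 + 0.015518·3.6552 = 0.0359  (Nike)
Σw_i=1.0000  μᵀw=0.1170
σ²=wᵀΣw=λ₁·μ_p+λ₂ = 0.035470·0.117 + 0.015518 = 0.019668 ≈ 0.0197

0.0197


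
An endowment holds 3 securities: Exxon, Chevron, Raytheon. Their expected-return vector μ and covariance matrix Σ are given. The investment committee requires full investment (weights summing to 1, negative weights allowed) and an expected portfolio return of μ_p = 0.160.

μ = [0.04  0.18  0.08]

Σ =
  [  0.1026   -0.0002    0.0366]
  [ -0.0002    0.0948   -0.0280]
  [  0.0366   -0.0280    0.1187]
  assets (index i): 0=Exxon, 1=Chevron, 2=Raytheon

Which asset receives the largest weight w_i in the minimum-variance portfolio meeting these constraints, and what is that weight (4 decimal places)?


Chevron (0.7522)

p=Σ⁻¹μ = [-0.0407  2.2588  1.2193]
q=Σ⁻¹𝟙 = [6.3362  13.4072  9.6335]
a=μᵀp=0.502502  b=𝟙ᵀp=3.437430  c=𝟙ᵀq=29.376946  D=ac−b²=2.946039
λ₁=(c·0.160−b)/D = (29.376946·0.160−3.437430)/2.946039 = 0.428671
λ₂=(a−b·0.160)/D = (0.502502−3.437430·0.160)/2.946039 = -0.016119
w* = 0.428671·p + -0.016119·q:
  w_0 = 0.428671·-0.0407 + -0.016119·6.3362 = -0.1196  (Exxon)
  w_1 = 0.428671·2.2588 + -0.016119·13.4072 = 0.7522  (Chevron)
  w_2 = 0.428671·1.2193 + -0.016119·9.6335 = 0.3674  (Raytheon)
Σw_i=1.0000  μᵀw=0.1600
σ²=wᵀΣw=λ₁·μ_p+λ₂ = 0.428671·0.160 + -0.016119 = 0.052468 ≈ 0.0525
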